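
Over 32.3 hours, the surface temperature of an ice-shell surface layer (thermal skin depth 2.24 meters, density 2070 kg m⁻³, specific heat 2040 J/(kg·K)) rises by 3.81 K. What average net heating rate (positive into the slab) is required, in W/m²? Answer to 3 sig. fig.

310

Areal heat capacity C = ρ c_p D = 2070 × 2040 × 2.24 = 9.46×10^6 J m⁻² K⁻¹.
Required heat per unit area: Q = C ΔT = 9.46×10^6 × 3.81 = 3.60×10^7 J/m².
Flux F = Q / Δt = 3.60×10^7 / 1.16×10^5 s = 310 W/m².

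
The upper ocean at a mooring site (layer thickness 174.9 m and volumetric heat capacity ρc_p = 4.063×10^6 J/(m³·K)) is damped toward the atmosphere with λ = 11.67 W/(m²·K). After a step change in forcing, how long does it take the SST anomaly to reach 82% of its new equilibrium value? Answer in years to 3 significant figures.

3.31 years

Areal heat capacity C = ρc_p × D = 4.063×10^6 × 174.9 = 7.11×10^8 J/(m^2 K).
τ = C / λ = 7.11×10^8 / 11.67 = 6.09×10^7 s.
Fraction reached: 1 − e^(−t/τ) = 0.82 ⇒ t = −τ ln(1 − 0.82) = τ × 1.71.
t = 1.04×10^8 s = 3.31 years.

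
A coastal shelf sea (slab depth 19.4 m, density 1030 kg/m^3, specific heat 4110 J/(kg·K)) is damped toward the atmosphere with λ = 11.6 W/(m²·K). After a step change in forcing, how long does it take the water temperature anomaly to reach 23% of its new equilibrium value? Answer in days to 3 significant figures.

21.4 days

Areal heat capacity C = ρ c_p D = 1030 × 4110 × 19.4 = 8.21×10^7 J m⁻² K⁻¹.
τ = C / λ = 8.21×10^7 / 11.6 = 7.08×10^6 s.
Fraction reached: 1 − e^(−t/τ) = 0.23 ⇒ t = −τ ln(1 − 0.23) = τ × 0.261.
t = 1.85×10^6 s = 21.4 days.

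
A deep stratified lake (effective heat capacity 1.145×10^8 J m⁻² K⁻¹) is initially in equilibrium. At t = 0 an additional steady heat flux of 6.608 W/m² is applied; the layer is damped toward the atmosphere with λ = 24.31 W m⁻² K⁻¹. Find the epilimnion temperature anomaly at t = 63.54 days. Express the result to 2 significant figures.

0.19 K

Areal heat capacity C = 1.145×10^8 J m⁻² K⁻¹ (given).
τ = C / λ = 1.14×10^8 / 24.31 = 4.71×10^6 s.
Equilibrium anomaly ΔT_eq = F / λ = 6.608 / 24.31 = 0.272 K.
t = 63.54 days = 5.49×10^6 s, so t/τ = 1.17.
ΔT(t) = ΔT_eq (1 − e^(−t/τ)) = 0.272 × (1 − e^−1.17) = 0.187 K.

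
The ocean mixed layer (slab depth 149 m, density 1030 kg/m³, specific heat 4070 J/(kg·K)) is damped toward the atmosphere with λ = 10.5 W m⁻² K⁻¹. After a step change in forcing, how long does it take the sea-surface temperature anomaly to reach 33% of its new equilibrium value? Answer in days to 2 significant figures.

Areal heat capacity C = ρ c_p D = 1030 × 4070 × 149 = 6.25×10^8 J/(m²·K).
τ = C / λ = 6.25×10^8 / 10.5 = 5.95×10^7 s.
Fraction reached: 1 − e^(−t/τ) = 0.33 ⇒ t = −τ ln(1 − 0.33) = τ × 0.400.
t = 2.38×10^7 s = 276 days.

280 days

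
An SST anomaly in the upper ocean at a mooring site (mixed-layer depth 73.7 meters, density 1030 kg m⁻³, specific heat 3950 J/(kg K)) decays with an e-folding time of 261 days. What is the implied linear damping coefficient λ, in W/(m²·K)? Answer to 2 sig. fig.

Areal heat capacity C = ρ c_p D = 1030 × 3950 × 73.7 = 3.00×10^8 J/(m²·K).
τ = 261 days = 2.26×10^7 s.
λ = C / τ = 3.00×10^8 / 2.26×10^7 = 13.3 W/(m²·K).

13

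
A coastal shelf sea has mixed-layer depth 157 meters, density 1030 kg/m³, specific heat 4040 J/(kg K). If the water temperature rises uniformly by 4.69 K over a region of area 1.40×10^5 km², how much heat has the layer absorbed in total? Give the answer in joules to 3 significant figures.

Areal heat capacity C = ρ c_p D = 1030 × 4040 × 157 = 6.53×10^8 J/(m²·K).
Heat per unit area: q = C ΔT = 6.53×10^8 × 4.69 = 3.06×10^9 J/m².
Total heat: Q = q × A = 3.06×10^9 × (1.40×10^5 × 10⁶ m²) = 4.29×10^20 J.

4.29×10^20 J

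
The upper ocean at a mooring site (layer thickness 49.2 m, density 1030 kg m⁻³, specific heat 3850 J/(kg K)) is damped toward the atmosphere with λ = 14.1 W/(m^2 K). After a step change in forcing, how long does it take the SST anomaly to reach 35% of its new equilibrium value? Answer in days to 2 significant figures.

Areal heat capacity C = ρ c_p D = 1030 × 3850 × 49.2 = 1.95×10^8 J m⁻² K⁻¹.
τ = C / λ = 1.95×10^8 / 14.1 = 1.38×10^7 s.
Fraction reached: 1 − e^(−t/τ) = 0.35 ⇒ t = −τ ln(1 − 0.35) = τ × 0.431.
t = 5.96×10^6 s = 69.0 days.

69 days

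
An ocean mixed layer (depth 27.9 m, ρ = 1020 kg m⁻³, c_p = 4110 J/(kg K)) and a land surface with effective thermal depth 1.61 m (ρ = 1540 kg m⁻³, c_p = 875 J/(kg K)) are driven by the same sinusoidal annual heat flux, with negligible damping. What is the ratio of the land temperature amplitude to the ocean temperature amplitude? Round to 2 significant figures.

54

C_ocean = 1020 × 4110 × 27.9 = 1.17×10^8 J/(m²·K).
C_land = 1540 × 875 × 1.61 = 2.17×10^6 J/(m²·K).
Undamped amplitude ∝ 1/C, so A_land/A_ocean = C_ocean/C_land = 53.9.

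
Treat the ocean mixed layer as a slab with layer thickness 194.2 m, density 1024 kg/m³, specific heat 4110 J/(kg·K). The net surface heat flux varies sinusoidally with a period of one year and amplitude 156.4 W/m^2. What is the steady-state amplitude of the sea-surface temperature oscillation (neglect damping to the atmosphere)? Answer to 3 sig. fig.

Areal heat capacity C = ρ c_p D = 1024 × 4110 × 194.2 = 8.17×10^8 J/(m²·K).
Angular frequency ω = 2π / T = 2π / 3.15×10^7 s = 1.99×10^-7 s⁻¹.
Cω = 8.17×10^8 × 1.99×10^-7 = 163 W/(m²·K).
Amplitude A = F₀ / (Cω) = 156.4 / 163 = 0.960 K.

0.960 K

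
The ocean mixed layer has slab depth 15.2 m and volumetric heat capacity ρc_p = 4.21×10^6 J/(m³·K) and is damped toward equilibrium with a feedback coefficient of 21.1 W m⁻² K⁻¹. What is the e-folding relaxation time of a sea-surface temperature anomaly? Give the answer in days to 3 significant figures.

35.1 days

Areal heat capacity C = ρc_p × D = 4.21×10^6 × 15.2 = 6.40×10^7 J m⁻² K⁻¹.
Relaxation time τ = C / λ = 6.40×10^7 / 21.1 = 3.03×10^6 s.
In days: 3.03×10^6 s / (86400 s/day) = 35.1 days.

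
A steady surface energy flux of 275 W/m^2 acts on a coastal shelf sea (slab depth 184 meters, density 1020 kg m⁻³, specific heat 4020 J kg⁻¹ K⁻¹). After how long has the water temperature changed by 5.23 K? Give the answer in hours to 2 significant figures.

4000 hours

Areal heat capacity C = ρ c_p D = 1020 × 4020 × 184 = 7.54×10^8 J/(m^2 K).
Time required: Δt = C ΔT / F = 7.54×10^8 × 5.23 / 275 = 1.43×10^7 s.
In hours: 1.43×10^7 s / (3600 s/hour) = 3990 hours.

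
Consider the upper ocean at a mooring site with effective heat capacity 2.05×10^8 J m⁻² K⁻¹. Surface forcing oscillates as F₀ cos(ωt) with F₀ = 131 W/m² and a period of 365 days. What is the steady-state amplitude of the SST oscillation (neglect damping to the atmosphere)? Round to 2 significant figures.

3.2 K

Areal heat capacity C = 2.05×10^8 J m⁻² K⁻¹ (given).
Angular frequency ω = 2π / T = 2π / 3.15×10^7 s = 1.99×10^-7 s⁻¹.
Cω = 2.05×10^8 × 1.99×10^-7 = 40.8 W/(m²·K).
Amplitude A = F₀ / (Cω) = 131 / 40.8 = 3.21 K.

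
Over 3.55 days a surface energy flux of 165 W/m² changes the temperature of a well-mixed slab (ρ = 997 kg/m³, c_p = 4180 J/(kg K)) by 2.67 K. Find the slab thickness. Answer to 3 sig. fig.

4.55 m

Heat input Q = F Δt = 165 × 3.07×10^5 s = 5.06×10^7 J/m².
Required areal heat capacity C = Q / ΔT = 1.90×10^7 J/(m²·K).
Depth D = C / (ρ c_p) = 1.90×10^7 / (997 × 4180) = 4.55 m.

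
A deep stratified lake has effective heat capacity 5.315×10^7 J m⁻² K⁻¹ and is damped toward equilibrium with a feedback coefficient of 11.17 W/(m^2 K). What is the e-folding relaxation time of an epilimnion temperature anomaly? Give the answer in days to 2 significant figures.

Areal heat capacity C = 5.315×10^7 J m⁻² K⁻¹ (given).
Relaxation time τ = C / λ = 5.32×10^7 / 11.17 = 4.76×10^6 s.
In days: 4.76×10^6 s / (86400 s/day) = 55.1 days.

55 days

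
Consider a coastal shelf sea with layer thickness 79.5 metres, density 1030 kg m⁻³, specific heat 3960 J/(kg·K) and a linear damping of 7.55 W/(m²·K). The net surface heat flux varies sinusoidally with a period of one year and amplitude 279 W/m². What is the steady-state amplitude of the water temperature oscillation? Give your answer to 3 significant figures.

4.29 K

Areal heat capacity C = ρ c_p D = 1030 × 3960 × 79.5 = 3.24×10^8 J/(m²·K).
Angular frequency ω = 2π / T = 2π / 3.15×10^7 s = 1.99×10^-7 s⁻¹.
√((Cω)² + λ²) = √((64.6)² + 7.55²) = 65.0 W/(m²·K).
Amplitude A = F₀ / √((Cω)²+λ²) = 279 / 65.0 = 4.29 K.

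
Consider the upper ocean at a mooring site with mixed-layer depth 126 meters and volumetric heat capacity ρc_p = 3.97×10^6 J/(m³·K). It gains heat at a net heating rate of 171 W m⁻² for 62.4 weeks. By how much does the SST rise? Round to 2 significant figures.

13 K

Areal heat capacity C = ρc_p × D = 3.97×10^6 × 126 = 5.00×10^8 J/(m^2 K).
Net heat input Q = F Δt = 171 × (62.4 weeks × 6.048×10^5 s/week) = 6.45×10^9 J/m².
ΔT = Q / C = 6.45×10^9 / 5.00×10^8 = 12.9 K.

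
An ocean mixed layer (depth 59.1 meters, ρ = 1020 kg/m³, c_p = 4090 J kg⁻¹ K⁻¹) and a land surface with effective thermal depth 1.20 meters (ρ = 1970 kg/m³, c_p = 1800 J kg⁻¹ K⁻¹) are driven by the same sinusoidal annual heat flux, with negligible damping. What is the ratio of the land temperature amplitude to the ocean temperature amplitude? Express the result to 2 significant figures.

58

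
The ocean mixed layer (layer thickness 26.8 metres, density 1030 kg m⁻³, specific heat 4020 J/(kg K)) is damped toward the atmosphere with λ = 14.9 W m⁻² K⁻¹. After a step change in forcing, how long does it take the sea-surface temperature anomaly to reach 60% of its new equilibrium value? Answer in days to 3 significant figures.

79.0 days

Areal heat capacity C = ρ c_p D = 1030 × 4020 × 26.8 = 1.11×10^8 J m⁻² K⁻¹.
τ = C / λ = 1.11×10^8 / 14.9 = 7.45×10^6 s.
Fraction reached: 1 − e^(−t/τ) = 0.60 ⇒ t = −τ ln(1 − 0.60) = τ × 0.916.
t = 6.82×10^6 s = 79.0 days.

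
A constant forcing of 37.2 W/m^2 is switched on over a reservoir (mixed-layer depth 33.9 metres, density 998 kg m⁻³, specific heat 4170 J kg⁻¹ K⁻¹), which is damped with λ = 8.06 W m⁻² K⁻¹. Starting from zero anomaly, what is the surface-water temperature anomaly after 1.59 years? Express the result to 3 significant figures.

Areal heat capacity C = ρ c_p D = 998 × 4170 × 33.9 = 1.41×10^8 J/(m²·K).
τ = C / λ = 1.41×10^8 / 8.06 = 1.75×10^7 s.
Equilibrium anomaly ΔT_eq = F / λ = 37.2 / 8.06 = 4.62 K.
t = 1.59 years = 5.02×10^7 s, so t/τ = 2.87.
ΔT(t) = ΔT_eq (1 − e^(−t/τ)) = 4.62 × (1 − e^−2.87) = 4.35 K.

4.35 K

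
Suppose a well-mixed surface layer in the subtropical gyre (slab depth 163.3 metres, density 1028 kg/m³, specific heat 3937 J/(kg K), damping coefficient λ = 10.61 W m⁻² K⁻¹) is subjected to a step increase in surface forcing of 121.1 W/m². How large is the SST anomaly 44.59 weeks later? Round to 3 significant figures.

4.01 K

Areal heat capacity C = ρ c_p D = 1028 × 3937 × 163.3 = 6.61×10^8 J m⁻² K⁻¹.
τ = C / λ = 6.61×10^8 / 10.61 = 6.23×10^7 s.
Equilibrium anomaly ΔT_eq = F / λ = 121.1 / 10.61 = 11.4 K.
t = 44.59 weeks = 2.70×10^7 s, so t/τ = 0.433.
ΔT(t) = ΔT_eq (1 − e^(−t/τ)) = 11.4 × (1 − e^−0.433) = 4.01 K.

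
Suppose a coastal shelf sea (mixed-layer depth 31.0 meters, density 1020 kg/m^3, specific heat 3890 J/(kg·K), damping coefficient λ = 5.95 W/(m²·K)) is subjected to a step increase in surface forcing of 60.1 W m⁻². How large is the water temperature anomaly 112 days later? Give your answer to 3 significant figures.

Areal heat capacity C = ρ c_p D = 1020 × 3890 × 31.0 = 1.23×10^8 J/(m²·K).
τ = C / λ = 1.23×10^8 / 5.95 = 2.07×10^7 s.
Equilibrium anomaly ΔT_eq = F / λ = 60.1 / 5.95 = 10.1 K.
t = 112 days = 9.68×10^6 s, so t/τ = 0.468.
ΔT(t) = ΔT_eq (1 − e^(−t/τ)) = 10.1 × (1 − e^−0.468) = 3.78 K.

3.78 K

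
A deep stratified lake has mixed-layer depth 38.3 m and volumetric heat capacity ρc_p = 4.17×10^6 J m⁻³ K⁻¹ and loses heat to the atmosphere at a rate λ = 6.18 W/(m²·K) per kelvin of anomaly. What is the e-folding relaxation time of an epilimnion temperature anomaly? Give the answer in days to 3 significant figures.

299 days

Areal heat capacity C = ρc_p × D = 4.17×10^6 × 38.3 = 1.60×10^8 J m⁻² K⁻¹.
Relaxation time τ = C / λ = 1.60×10^8 / 6.18 = 2.58×10^7 s.
In days: 2.58×10^7 s / (86400 s/day) = 299 days.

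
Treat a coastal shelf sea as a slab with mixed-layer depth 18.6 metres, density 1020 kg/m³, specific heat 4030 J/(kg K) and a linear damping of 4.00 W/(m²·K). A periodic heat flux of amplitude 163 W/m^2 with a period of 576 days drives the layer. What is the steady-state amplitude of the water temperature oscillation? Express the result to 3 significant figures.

Areal heat capacity C = ρ c_p D = 1020 × 4030 × 18.6 = 7.65×10^7 J m⁻² K⁻¹.
Angular frequency ω = 2π / T = 2π / 4.98×10^7 s = 1.26×10^-7 s⁻¹.
√((Cω)² + λ²) = √((9.65)² + 4.00²) = 10.4 W/(m²·K).
Amplitude A = F₀ / √((Cω)²+λ²) = 163 / 10.4 = 15.6 K.

15.6 K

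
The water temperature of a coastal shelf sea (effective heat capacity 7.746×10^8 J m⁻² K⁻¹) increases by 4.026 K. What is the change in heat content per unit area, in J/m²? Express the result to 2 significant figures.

3.1×10^9

Areal heat capacity C = 7.746×10^8 J m⁻² K⁻¹ (given).
ΔQ = C ΔT = 7.75×10^8 × 4.026 = 3.12×10^9 J/m².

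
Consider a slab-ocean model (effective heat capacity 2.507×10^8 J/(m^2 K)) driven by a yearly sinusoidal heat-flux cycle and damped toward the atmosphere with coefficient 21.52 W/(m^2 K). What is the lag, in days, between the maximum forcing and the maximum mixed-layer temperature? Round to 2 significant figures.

Areal heat capacity C = 2.507×10^8 J/(m^2 K) (given).
ω = 2π / 3.15×10^7 s = 1.99×10^-7 s⁻¹.
Phase lag φ = arctan(Cω/λ) = arctan(49.9/21.52) = 1.16 rad.
Time lag = φ / ω = 1.16 / 1.99×10^-7 = 5.84×10^6 s = 67.6 days.

68 days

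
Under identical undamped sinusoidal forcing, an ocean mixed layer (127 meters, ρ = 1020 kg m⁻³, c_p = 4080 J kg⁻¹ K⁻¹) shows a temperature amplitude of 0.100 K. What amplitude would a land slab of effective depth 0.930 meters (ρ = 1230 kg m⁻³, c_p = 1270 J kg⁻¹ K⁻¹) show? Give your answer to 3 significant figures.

36.4 K

C_ocean = 5.29×10^8 J/(m²·K); C_land = 1.45×10^6 J/(m²·K).
A ∝ 1/C ⇒ A_land = A_ocean × C_ocean/C_land = 0.100 × 364 = 36.4 K.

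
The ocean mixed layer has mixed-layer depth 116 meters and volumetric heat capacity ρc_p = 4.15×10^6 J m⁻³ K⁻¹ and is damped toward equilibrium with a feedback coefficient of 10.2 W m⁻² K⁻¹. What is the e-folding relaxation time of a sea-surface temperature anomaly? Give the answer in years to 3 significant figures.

Areal heat capacity C = ρc_p × D = 4.15×10^6 × 116 = 4.81×10^8 J m⁻² K⁻¹.
Relaxation time τ = C / λ = 4.81×10^8 / 10.2 = 4.72×10^7 s.
In years: 4.72×10^7 s / (3.156×10^7 s/year) = 1.50 years.

1.50 years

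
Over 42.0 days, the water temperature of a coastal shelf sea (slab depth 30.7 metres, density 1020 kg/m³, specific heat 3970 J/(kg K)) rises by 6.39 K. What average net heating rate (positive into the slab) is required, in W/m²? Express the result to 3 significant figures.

Areal heat capacity C = ρ c_p D = 1020 × 3970 × 30.7 = 1.24×10^8 J m⁻² K⁻¹.
Required heat per unit area: Q = C ΔT = 1.24×10^8 × 6.39 = 7.94×10^8 J/m².
Flux F = Q / Δt = 7.94×10^8 / 3.63×10^6 s = 219 W/m².

219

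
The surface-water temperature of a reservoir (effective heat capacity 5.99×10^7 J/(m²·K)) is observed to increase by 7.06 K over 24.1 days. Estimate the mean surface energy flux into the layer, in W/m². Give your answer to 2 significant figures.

Areal heat capacity C = 5.99×10^7 J/(m²·K) (given).
Required heat per unit area: Q = C ΔT = 5.99×10^7 × 7.06 = 4.23×10^8 J/m².
Flux F = Q / Δt = 4.23×10^8 / 2.08×10^6 s = 203 W/m².

200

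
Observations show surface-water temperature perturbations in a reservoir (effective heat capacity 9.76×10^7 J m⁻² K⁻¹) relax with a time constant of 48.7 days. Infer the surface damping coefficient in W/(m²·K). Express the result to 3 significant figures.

Areal heat capacity C = 9.76×10^7 J m⁻² K⁻¹ (given).
τ = 48.7 days = 4.21×10^6 s.
λ = C / τ = 9.76×10^7 / 4.21×10^6 = 23.2 W/(m²·K).

23.2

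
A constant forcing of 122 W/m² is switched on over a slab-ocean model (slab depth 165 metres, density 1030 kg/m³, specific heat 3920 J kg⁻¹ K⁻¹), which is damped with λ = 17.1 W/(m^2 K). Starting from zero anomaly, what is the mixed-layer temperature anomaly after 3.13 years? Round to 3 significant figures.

Areal heat capacity C = ρ c_p D = 1030 × 3920 × 165 = 6.66×10^8 J/(m²·K).
τ = C / λ = 6.66×10^8 / 17.1 = 3.90×10^7 s.
Equilibrium anomaly ΔT_eq = F / λ = 122 / 17.1 = 7.13 K.
t = 3.13 years = 9.88×10^7 s, so t/τ = 2.54.
ΔT(t) = ΔT_eq (1 − e^(−t/τ)) = 7.13 × (1 − e^−2.54) = 6.57 K.

6.57 K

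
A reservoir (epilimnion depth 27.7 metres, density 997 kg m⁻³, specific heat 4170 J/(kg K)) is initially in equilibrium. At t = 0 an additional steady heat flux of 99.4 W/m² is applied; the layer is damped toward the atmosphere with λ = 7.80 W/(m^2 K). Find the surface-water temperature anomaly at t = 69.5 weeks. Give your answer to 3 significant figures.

Areal heat capacity C = ρ c_p D = 997 × 4170 × 27.7 = 1.15×10^8 J/(m²·K).
τ = C / λ = 1.15×10^8 / 7.80 = 1.48×10^7 s.
Equilibrium anomaly ΔT_eq = F / λ = 99.4 / 7.80 = 12.7 K.
t = 69.5 weeks = 4.20×10^7 s, so t/τ = 2.85.
ΔT(t) = ΔT_eq (1 − e^(−t/τ)) = 12.7 × (1 − e^−2.85) = 12.0 K.

12.0 K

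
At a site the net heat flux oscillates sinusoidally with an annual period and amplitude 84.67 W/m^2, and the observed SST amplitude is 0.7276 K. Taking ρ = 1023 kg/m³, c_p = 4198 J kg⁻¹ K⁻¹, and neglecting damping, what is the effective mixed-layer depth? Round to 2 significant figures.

ω = 2π / 3.15×10^7 s = 1.99×10^-7 s⁻¹.
Required C = F₀ / (A ω) = 84.67 / (0.7276 × 1.99×10^-7) = 5.84×10^8 J/(m²·K).
D = C / (ρ c_p) = 5.84×10^8 / (1023 × 4198) = 136 m.

140 m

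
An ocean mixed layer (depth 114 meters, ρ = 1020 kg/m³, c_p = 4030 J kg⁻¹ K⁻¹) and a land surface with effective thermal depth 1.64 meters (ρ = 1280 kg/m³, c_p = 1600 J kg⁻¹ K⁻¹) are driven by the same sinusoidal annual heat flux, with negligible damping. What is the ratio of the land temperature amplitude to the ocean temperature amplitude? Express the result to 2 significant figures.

C_ocean = 1020 × 4030 × 114 = 4.69×10^8 J/(m²·K).
C_land = 1280 × 1600 × 1.64 = 3.36×10^6 J/(m²·K).
Undamped amplitude ∝ 1/C, so A_land/A_ocean = C_ocean/C_land = 140.

140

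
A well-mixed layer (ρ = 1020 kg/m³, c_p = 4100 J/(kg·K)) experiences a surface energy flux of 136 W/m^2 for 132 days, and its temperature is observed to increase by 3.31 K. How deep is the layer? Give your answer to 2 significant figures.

110 m

Heat input Q = F Δt = 136 × 1.14×10^7 s = 1.55×10^9 J/m².
Required areal heat capacity C = Q / ΔT = 4.69×10^8 J/(m²·K).
Depth D = C / (ρ c_p) = 4.69×10^8 / (1020 × 4100) = 112 m.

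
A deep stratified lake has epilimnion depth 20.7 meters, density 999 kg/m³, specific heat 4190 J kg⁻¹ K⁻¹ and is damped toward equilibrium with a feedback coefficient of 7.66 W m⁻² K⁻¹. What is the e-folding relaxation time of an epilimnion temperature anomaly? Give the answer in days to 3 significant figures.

Areal heat capacity C = ρ c_p D = 999 × 4190 × 20.7 = 8.66×10^7 J/(m^2 K).
Relaxation time τ = C / λ = 8.66×10^7 / 7.66 = 1.13×10^7 s.
In days: 1.13×10^7 s / (86400 s/day) = 131 days.

131 days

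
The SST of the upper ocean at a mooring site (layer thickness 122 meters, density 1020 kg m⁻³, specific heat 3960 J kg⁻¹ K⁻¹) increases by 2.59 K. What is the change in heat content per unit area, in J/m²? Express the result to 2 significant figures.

Areal heat capacity C = ρ c_p D = 1020 × 3960 × 122 = 4.93×10^8 J m⁻² K⁻¹.
ΔQ = C ΔT = 4.93×10^8 × 2.59 = 1.28×10^9 J/m².

1.3×10^9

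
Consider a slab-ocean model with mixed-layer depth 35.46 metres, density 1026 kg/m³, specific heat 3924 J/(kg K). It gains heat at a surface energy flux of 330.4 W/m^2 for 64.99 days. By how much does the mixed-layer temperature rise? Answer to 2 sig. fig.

13 K

Areal heat capacity C = ρ c_p D = 1026 × 3924 × 35.46 = 1.43×10^8 J m⁻² K⁻¹.
Net heat input Q = F Δt = 330.4 × (64.99 days × 86400 s/day) = 1.86×10^9 J/m².
ΔT = Q / C = 1.86×10^9 / 1.43×10^8 = 13.0 K.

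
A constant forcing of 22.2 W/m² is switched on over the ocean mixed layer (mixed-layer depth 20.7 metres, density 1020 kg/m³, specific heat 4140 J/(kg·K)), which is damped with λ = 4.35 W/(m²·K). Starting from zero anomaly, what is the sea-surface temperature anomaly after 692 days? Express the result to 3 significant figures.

4.84 K

Areal heat capacity C = ρ c_p D = 1020 × 4140 × 20.7 = 8.74×10^7 J m⁻² K⁻¹.
τ = C / λ = 8.74×10^7 / 4.35 = 2.01×10^7 s.
Equilibrium anomaly ΔT_eq = F / λ = 22.2 / 4.35 = 5.10 K.
t = 692 days = 5.98×10^7 s, so t/τ = 2.98.
ΔT(t) = ΔT_eq (1 − e^(−t/τ)) = 5.10 × (1 − e^−2.98) = 4.84 K.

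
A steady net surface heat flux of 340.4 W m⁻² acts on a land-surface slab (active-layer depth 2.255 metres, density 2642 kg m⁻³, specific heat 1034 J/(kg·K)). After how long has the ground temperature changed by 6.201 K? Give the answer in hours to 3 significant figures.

Areal heat capacity C = ρ c_p D = 2642 × 1034 × 2.255 = 6.16×10^6 J/(m²·K).
Time required: Δt = C ΔT / F = 6.16×10^6 × 6.201 / 340.4 = 1.12×10^5 s.
In hours: 1.12×10^5 s / (3600 s/hour) = 31.2 hours.

31.2 hours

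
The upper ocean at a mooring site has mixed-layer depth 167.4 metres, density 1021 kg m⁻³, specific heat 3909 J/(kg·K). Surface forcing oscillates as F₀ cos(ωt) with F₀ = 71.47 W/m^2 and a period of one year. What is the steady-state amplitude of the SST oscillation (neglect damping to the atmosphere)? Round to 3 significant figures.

Areal heat capacity C = ρ c_p D = 1021 × 3909 × 167.4 = 6.68×10^8 J m⁻² K⁻¹.
Angular frequency ω = 2π / T = 2π / 3.15×10^7 s = 1.99×10^-7 s⁻¹.
Cω = 6.68×10^8 × 1.99×10^-7 = 133 W/(m²·K).
Amplitude A = F₀ / (Cω) = 71.47 / 133 = 0.537 K.

0.537 K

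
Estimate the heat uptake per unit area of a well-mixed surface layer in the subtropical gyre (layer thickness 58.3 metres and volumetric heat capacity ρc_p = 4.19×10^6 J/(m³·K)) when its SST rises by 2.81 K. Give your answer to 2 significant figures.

6.9×10^8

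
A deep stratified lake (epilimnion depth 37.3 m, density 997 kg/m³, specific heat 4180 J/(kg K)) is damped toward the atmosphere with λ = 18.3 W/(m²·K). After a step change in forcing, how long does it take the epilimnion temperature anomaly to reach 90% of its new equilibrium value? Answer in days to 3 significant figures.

226 days

Areal heat capacity C = ρ c_p D = 997 × 4180 × 37.3 = 1.55×10^8 J/(m²·K).
τ = C / λ = 1.55×10^8 / 18.3 = 8.49×10^6 s.
Fraction reached: 1 − e^(−t/τ) = 0.90 ⇒ t = −τ ln(1 − 0.90) = τ × 2.30.
t = 1.96×10^7 s = 226 days.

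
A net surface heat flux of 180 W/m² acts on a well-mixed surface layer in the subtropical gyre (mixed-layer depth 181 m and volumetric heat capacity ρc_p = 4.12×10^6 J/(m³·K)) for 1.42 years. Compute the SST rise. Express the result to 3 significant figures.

10.8 K

Areal heat capacity C = ρc_p × D = 4.12×10^6 × 181 = 7.46×10^8 J m⁻² K⁻¹.
Net heat input Q = F Δt = 180 × (1.42 years × 3.156×10^7 s/year) = 8.07×10^9 J/m².
ΔT = Q / C = 8.07×10^9 / 7.46×10^8 = 10.8 K.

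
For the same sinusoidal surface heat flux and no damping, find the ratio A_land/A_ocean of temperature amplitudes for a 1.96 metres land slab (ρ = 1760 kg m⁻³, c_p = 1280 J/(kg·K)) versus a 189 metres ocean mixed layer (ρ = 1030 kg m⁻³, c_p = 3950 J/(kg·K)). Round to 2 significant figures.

170

C_ocean = 1030 × 3950 × 189 = 7.69×10^8 J/(m²·K).
C_land = 1760 × 1280 × 1.96 = 4.42×10^6 J/(m²·K).
Undamped amplitude ∝ 1/C, so A_land/A_ocean = C_ocean/C_land = 174.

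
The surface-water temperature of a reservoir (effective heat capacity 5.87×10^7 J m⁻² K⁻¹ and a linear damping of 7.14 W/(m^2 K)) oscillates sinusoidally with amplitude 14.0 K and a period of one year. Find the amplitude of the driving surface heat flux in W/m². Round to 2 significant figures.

Areal heat capacity C = 5.87×10^7 J m⁻² K⁻¹ (given).
ω = 2π / 3.15×10^7 s = 1.99×10^-7 s⁻¹.
√((Cω)² + λ²) = √((11.7)² + 7.14²) = 13.7 W/(m²·K).
F₀ = A × √((Cω)²+λ²) = 14.0 × 13.7 = 192 W/m².

190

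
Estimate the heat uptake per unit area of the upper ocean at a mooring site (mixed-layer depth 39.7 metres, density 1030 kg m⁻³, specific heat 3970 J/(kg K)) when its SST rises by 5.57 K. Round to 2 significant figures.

Areal heat capacity C = ρ c_p D = 1030 × 3970 × 39.7 = 1.62×10^8 J m⁻² K⁻¹.
ΔQ = C ΔT = 1.62×10^8 × 5.57 = 9.04×10^8 J/m².

9.0×10^8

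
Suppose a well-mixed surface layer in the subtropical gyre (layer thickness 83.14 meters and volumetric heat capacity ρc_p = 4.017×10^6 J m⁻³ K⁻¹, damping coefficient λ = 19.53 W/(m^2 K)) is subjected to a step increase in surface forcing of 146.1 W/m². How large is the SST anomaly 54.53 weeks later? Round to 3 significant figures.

Areal heat capacity C = ρc_p × D = 4.017×10^6 × 83.14 = 3.34×10^8 J/(m²·K).
τ = C / λ = 3.34×10^8 / 19.53 = 1.71×10^7 s.
Equilibrium anomaly ΔT_eq = F / λ = 146.1 / 19.53 = 7.48 K.
t = 54.53 weeks = 3.30×10^7 s, so t/τ = 1.93.
ΔT(t) = ΔT_eq (1 − e^(−t/τ)) = 7.48 × (1 − e^−1.93) = 6.39 K.

6.39 K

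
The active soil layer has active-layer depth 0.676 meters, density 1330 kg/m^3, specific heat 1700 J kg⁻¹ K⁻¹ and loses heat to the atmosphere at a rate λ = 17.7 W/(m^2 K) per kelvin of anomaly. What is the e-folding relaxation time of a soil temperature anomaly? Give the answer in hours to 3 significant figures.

Areal heat capacity C = ρ c_p D = 1330 × 1700 × 0.676 = 1.53×10^6 J/(m^2 K).
Relaxation time τ = C / λ = 1.53×10^6 / 17.7 = 86400 s.
In hours: 86400 s / (3600 s/hour) = 24.0 hours.

24.0 hours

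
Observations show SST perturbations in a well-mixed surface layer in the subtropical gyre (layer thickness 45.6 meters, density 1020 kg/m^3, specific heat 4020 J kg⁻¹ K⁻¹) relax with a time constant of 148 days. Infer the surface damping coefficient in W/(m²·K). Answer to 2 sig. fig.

Areal heat capacity C = ρ c_p D = 1020 × 4020 × 45.6 = 1.87×10^8 J/(m²·K).
τ = 148 days = 1.28×10^7 s.
λ = C / τ = 1.87×10^8 / 1.28×10^7 = 14.6 W/(m²·K).

15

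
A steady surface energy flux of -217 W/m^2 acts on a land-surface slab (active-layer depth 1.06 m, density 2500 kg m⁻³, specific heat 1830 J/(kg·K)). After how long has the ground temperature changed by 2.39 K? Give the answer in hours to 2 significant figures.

Areal heat capacity C = ρ c_p D = 2500 × 1830 × 1.06 = 4.85×10^6 J/(m²·K).
Time required: Δt = C ΔT / F = 4.85×10^6 × -2.39 / -217 = 53400 s.
In hours: 53400 s / (3600 s/hour) = 14.8 hours.

15 hours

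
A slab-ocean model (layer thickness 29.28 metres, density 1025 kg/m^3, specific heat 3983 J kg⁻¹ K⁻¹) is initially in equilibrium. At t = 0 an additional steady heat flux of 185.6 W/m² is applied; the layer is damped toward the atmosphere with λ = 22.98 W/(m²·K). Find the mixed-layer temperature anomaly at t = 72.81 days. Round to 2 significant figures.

Areal heat capacity C = ρ c_p D = 1025 × 3983 × 29.28 = 1.20×10^8 J/(m²·K).
τ = C / λ = 1.20×10^8 / 22.98 = 5.20×10^6 s.
Equilibrium anomaly ΔT_eq = F / λ = 185.6 / 22.98 = 8.08 K.
t = 72.81 days = 6.29×10^6 s, so t/τ = 1.21.
ΔT(t) = ΔT_eq (1 − e^(−t/τ)) = 8.08 × (1 − e^−1.21) = 5.67 K.

5.7 K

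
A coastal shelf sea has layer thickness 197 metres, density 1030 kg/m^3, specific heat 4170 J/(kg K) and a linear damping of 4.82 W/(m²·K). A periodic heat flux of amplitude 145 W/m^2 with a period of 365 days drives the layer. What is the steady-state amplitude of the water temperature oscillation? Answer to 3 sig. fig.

0.860 K

Areal heat capacity C = ρ c_p D = 1030 × 4170 × 197 = 8.46×10^8 J/(m²·K).
Angular frequency ω = 2π / T = 2π / 3.15×10^7 s = 1.99×10^-7 s⁻¹.
√((Cω)² + λ²) = √((169)² + 4.82²) = 169 W/(m²·K).
Amplitude A = F₀ / √((Cω)²+λ²) = 145 / 169 = 0.860 K.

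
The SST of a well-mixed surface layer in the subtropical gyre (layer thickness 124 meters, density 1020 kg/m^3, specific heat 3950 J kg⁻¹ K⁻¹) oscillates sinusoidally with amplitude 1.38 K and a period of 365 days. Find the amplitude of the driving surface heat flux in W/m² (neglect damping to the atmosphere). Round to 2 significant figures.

140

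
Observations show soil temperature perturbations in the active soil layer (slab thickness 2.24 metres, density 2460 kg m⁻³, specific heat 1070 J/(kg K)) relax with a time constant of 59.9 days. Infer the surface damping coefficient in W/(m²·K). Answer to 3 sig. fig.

1.14

Areal heat capacity C = ρ c_p D = 2460 × 1070 × 2.24 = 5.90×10^6 J/(m^2 K).
τ = 59.9 days = 5.18×10^6 s.
λ = C / τ = 5.90×10^6 / 5.18×10^6 = 1.14 W/(m²·K).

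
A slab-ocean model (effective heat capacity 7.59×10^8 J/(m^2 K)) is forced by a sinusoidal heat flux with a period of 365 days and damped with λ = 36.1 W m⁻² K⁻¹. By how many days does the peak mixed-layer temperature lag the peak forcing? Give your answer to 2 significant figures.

78 days

Areal heat capacity C = 7.59×10^8 J/(m^2 K) (given).
ω = 2π / 3.15×10^7 s = 1.99×10^-7 s⁻¹.
Phase lag φ = arctan(Cω/λ) = arctan(151/36.1) = 1.34 rad.
Time lag = φ / ω = 1.34 / 1.99×10^-7 = 6.71×10^6 s = 77.6 days.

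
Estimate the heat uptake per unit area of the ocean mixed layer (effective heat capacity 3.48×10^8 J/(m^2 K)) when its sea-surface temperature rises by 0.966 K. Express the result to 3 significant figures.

3.36×10^8

Areal heat capacity C = 3.48×10^8 J/(m^2 K) (given).
ΔQ = C ΔT = 3.48×10^8 × 0.966 = 3.36×10^8 J/m².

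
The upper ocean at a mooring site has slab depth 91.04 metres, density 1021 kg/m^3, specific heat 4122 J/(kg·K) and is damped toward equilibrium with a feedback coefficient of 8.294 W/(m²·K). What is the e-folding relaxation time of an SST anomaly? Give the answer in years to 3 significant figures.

Areal heat capacity C = ρ c_p D = 1021 × 4122 × 91.04 = 3.83×10^8 J/(m^2 K).
Relaxation time τ = C / λ = 3.83×10^8 / 8.294 = 4.62×10^7 s.
In years: 4.62×10^7 s / (3.156×10^7 s/year) = 1.46 years.

1.46 years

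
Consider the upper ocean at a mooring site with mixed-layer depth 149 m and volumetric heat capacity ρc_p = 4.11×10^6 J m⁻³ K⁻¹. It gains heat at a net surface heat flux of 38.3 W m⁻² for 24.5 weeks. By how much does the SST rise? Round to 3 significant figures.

0.927 K

Areal heat capacity C = ρc_p × D = 4.11×10^6 × 149 = 6.12×10^8 J/(m^2 K).
Net heat input Q = F Δt = 38.3 × (24.5 weeks × 6.048×10^5 s/week) = 5.68×10^8 J/m².
ΔT = Q / C = 5.68×10^8 / 6.12×10^8 = 0.927 K.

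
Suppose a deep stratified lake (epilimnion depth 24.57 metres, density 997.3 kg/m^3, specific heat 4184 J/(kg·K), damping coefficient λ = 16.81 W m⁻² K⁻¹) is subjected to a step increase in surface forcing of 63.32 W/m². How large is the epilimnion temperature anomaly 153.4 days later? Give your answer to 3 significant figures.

Areal heat capacity C = ρ c_p D = 997.3 × 4184 × 24.57 = 1.03×10^8 J/(m^2 K).
τ = C / λ = 1.03×10^8 / 16.81 = 6.10×10^6 s.
Equilibrium anomaly ΔT_eq = F / λ = 63.32 / 16.81 = 3.77 K.
t = 153.4 days = 1.33×10^7 s, so t/τ = 2.17.
ΔT(t) = ΔT_eq (1 − e^(−t/τ)) = 3.77 × (1 − e^−2.17) = 3.34 K.

3.34 K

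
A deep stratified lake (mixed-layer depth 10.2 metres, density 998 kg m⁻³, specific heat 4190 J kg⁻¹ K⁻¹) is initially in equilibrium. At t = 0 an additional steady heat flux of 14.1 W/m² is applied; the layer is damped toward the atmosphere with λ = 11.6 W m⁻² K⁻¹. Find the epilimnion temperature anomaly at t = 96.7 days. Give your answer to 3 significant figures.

Areal heat capacity C = ρ c_p D = 998 × 4190 × 10.2 = 4.27×10^7 J/(m^2 K).
τ = C / λ = 4.27×10^7 / 11.6 = 3.68×10^6 s.
Equilibrium anomaly ΔT_eq = F / λ = 14.1 / 11.6 = 1.22 K.
t = 96.7 days = 8.35×10^6 s, so t/τ = 2.27.
ΔT(t) = ΔT_eq (1 − e^(−t/τ)) = 1.22 × (1 − e^−2.27) = 1.09 K.

1.09 K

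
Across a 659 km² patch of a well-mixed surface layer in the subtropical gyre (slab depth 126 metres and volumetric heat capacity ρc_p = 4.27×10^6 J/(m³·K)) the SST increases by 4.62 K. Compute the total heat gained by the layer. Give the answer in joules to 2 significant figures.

1.6×10^18 J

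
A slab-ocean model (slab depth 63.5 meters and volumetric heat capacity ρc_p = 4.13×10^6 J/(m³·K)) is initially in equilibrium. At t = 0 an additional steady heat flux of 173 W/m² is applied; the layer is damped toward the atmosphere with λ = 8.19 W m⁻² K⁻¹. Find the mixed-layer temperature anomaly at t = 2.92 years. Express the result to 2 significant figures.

20 K

Areal heat capacity C = ρc_p × D = 4.13×10^6 × 63.5 = 2.62×10^8 J m⁻² K⁻¹.
τ = C / λ = 2.62×10^8 / 8.19 = 3.20×10^7 s.
Equilibrium anomaly ΔT_eq = F / λ = 173 / 8.19 = 21.1 K.
t = 2.92 years = 9.21×10^7 s, so t/τ = 2.88.
ΔT(t) = ΔT_eq (1 − e^(−t/τ)) = 21.1 × (1 − e^−2.88) = 19.9 K.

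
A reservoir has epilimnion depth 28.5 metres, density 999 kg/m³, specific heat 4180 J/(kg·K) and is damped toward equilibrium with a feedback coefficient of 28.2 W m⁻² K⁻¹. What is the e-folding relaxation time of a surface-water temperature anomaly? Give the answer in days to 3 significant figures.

48.8 days

Areal heat capacity C = ρ c_p D = 999 × 4180 × 28.5 = 1.19×10^8 J m⁻² K⁻¹.
Relaxation time τ = C / λ = 1.19×10^8 / 28.2 = 4.22×10^6 s.
In days: 4.22×10^6 s / (86400 s/day) = 48.8 days.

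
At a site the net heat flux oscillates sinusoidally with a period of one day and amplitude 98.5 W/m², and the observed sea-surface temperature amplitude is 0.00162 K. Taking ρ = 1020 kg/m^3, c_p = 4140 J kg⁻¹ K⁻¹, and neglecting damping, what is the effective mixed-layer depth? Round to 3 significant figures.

198 m

ω = 2π / 86400 s = 7.27×10^-5 s⁻¹.
Required C = F₀ / (A ω) = 98.5 / (0.00162 × 7.27×10^-5) = 8.36×10^8 J/(m²·K).
D = C / (ρ c_p) = 8.36×10^8 / (1020 × 4140) = 198 m.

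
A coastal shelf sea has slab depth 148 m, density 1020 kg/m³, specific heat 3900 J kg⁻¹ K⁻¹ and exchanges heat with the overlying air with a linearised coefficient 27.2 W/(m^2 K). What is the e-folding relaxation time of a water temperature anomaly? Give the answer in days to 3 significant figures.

251 days

Areal heat capacity C = ρ c_p D = 1020 × 3900 × 148 = 5.89×10^8 J/(m²·K).
Relaxation time τ = C / λ = 5.89×10^8 / 27.2 = 2.16×10^7 s.
In days: 2.16×10^7 s / (86400 s/day) = 251 days.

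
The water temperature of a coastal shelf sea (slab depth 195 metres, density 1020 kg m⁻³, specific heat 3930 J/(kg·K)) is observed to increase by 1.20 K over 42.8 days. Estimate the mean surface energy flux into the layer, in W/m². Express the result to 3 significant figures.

Areal heat capacity C = ρ c_p D = 1020 × 3930 × 195 = 7.82×10^8 J/(m^2 K).
Required heat per unit area: Q = C ΔT = 7.82×10^8 × 1.20 = 9.38×10^8 J/m².
Flux F = Q / Δt = 9.38×10^8 / 3.70×10^6 s = 254 W/m².

254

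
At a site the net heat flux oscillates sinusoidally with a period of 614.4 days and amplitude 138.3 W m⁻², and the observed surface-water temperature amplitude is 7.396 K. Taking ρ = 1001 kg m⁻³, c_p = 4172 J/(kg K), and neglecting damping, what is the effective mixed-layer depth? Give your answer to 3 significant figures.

37.8 m

ω = 2π / 5.31×10^7 s = 1.18×10^-7 s⁻¹.
Required C = F₀ / (A ω) = 138.3 / (7.396 × 1.18×10^-7) = 1.58×10^8 J/(m²·K).
D = C / (ρ c_p) = 1.58×10^8 / (1001 × 4172) = 37.8 m.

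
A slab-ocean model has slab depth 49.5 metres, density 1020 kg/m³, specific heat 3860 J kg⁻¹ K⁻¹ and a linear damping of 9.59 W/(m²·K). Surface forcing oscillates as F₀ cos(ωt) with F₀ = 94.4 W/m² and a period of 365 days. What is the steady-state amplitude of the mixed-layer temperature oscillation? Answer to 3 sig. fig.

2.36 K

Areal heat capacity C = ρ c_p D = 1020 × 3860 × 49.5 = 1.95×10^8 J m⁻² K⁻¹.
Angular frequency ω = 2π / T = 2π / 3.15×10^7 s = 1.99×10^-7 s⁻¹.
√((Cω)² + λ²) = √((38.8)² + 9.59²) = 40.0 W/(m²·K).
Amplitude A = F₀ / √((Cω)²+λ²) = 94.4 / 40.0 = 2.36 K.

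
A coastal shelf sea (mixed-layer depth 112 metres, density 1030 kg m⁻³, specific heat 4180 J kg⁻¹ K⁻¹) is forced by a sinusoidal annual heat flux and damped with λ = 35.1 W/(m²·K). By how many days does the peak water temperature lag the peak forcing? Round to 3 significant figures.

Areal heat capacity C = ρ c_p D = 1030 × 4180 × 112 = 4.82×10^8 J/(m²·K).
ω = 2π / 3.15×10^7 s = 1.99×10^-7 s⁻¹.
Phase lag φ = arctan(Cω/λ) = arctan(96.1/35.1) = 1.22 rad.
Time lag = φ / ω = 1.22 / 1.99×10^-7 = 6.13×10^6 s = 70.9 days.

70.9 days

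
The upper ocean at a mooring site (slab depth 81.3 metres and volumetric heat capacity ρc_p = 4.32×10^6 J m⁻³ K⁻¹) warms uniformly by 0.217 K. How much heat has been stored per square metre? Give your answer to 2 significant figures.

7.6×10^7

Areal heat capacity C = ρc_p × D = 4.32×10^6 × 81.3 = 3.51×10^8 J m⁻² K⁻¹.
ΔQ = C ΔT = 3.51×10^8 × 0.217 = 7.62×10^7 J/m².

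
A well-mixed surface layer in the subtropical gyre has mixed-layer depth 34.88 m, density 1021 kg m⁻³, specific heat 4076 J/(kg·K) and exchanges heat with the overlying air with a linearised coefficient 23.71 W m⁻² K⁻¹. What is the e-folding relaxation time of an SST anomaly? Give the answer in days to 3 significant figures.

Areal heat capacity C = ρ c_p D = 1021 × 4076 × 34.88 = 1.45×10^8 J/(m²·K).
Relaxation time τ = C / λ = 1.45×10^8 / 23.71 = 6.12×10^6 s.
In days: 6.12×10^6 s / (86400 s/day) = 70.9 days.

70.9 days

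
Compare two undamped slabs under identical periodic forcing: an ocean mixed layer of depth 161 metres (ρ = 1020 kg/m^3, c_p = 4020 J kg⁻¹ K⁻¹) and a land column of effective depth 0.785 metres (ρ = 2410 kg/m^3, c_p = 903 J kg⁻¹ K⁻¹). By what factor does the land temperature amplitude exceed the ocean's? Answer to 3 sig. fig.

C_ocean = 1020 × 4020 × 161 = 6.60×10^8 J/(m²·K).
C_land = 2410 × 903 × 0.785 = 1.71×10^6 J/(m²·K).
Undamped amplitude ∝ 1/C, so A_land/A_ocean = C_ocean/C_land = 386.

386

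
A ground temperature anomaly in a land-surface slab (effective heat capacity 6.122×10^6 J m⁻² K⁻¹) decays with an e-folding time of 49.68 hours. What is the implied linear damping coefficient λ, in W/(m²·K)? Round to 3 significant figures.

Areal heat capacity C = 6.122×10^6 J m⁻² K⁻¹ (given).
τ = 49.68 hours = 1.79×10^5 s.
λ = C / τ = 6.12×10^6 / 1.79×10^5 = 34.2 W/(m²·K).

34.2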